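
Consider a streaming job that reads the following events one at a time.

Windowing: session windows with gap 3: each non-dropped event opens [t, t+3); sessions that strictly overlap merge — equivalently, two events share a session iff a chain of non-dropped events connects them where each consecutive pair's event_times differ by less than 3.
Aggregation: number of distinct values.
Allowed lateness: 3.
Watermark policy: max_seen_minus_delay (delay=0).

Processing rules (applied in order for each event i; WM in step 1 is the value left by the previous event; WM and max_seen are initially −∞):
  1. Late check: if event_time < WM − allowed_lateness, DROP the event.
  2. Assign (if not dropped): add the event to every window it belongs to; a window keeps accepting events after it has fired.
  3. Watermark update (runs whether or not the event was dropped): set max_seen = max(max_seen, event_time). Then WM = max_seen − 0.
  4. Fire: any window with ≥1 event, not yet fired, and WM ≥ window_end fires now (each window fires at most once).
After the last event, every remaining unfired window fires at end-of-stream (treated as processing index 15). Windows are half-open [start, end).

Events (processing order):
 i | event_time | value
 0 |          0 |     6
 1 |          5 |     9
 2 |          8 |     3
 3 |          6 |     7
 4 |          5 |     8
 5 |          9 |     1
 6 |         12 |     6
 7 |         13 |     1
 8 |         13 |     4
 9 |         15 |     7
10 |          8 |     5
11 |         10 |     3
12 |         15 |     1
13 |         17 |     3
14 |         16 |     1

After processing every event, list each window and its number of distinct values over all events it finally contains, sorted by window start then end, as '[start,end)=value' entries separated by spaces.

[0,3)=1 [5,12)=5 [12,20)=5

i=0 t=0 v=6: → [0,3); WM=0
i=1 t=5 v=9: → [5,8); WM=5
i=2 t=8 v=3: → [8,11); WM=8
i=3 t=6 v=7: → [5,11); WM=8
i=4 t=5 v=8: → [5,11); WM=8
i=5 t=9 v=1: → [5,12); WM=9
i=6 t=12 v=6: → [12,15); WM=12
i=7 t=13 v=1: → [12,16); WM=13
i=8 t=13 v=4: → [12,16); WM=13
i=9 t=15 v=7: → [12,18); WM=15
i=10 t=8 v=5: DROP (t<15-3); WM=15
i=11 t=10 v=3: DROP (t<15-3); WM=15
i=12 t=15 v=1: → [12,18); WM=15
i=13 t=17 v=3: → [12,20); WM=17
i=14 t=16 v=1: → [12,20); WM=17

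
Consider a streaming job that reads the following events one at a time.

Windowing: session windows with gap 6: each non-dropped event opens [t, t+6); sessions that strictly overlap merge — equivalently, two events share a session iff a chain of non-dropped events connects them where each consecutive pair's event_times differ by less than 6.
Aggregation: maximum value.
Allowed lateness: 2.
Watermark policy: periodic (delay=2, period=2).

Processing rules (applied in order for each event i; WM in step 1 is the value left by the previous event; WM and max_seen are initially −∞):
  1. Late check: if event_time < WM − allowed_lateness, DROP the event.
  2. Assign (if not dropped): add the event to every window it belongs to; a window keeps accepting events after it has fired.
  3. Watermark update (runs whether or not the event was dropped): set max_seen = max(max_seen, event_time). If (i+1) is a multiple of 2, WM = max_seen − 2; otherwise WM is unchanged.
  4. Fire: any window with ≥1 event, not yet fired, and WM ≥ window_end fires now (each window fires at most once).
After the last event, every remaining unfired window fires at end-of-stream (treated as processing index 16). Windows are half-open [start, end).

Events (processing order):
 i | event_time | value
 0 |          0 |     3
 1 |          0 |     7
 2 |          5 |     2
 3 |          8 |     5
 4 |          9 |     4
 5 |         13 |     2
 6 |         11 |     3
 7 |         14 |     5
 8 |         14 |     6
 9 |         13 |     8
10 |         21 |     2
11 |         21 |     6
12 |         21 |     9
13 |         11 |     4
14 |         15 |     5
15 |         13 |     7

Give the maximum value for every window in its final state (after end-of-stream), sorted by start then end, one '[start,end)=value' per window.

[0,20)=8 [21,27)=9

i=0 t=0 v=3: → [0,6); WM=−∞
i=1 t=0 v=7: → [0,6); WM=-2
i=2 t=5 v=2: → [0,11); WM=-2
i=3 t=8 v=5: → [0,14); WM=6
i=4 t=9 v=4: → [0,15); WM=6
i=5 t=13 v=2: → [0,19); WM=11
i=6 t=11 v=3: → [0,19); WM=11
i=7 t=14 v=5: → [0,20); WM=12
i=8 t=14 v=6: → [0,20); WM=12
i=9 t=13 v=8: → [0,20); WM=12
i=10 t=21 v=2: → [21,27); WM=12
i=11 t=21 v=6: → [21,27); WM=19
i=12 t=21 v=9: → [21,27); WM=19
i=13 t=11 v=4: DROP (t<19-2); WM=19
i=14 t=15 v=5: DROP (t<19-2); WM=19
i=15 t=13 v=7: DROP (t<19-2); WM=19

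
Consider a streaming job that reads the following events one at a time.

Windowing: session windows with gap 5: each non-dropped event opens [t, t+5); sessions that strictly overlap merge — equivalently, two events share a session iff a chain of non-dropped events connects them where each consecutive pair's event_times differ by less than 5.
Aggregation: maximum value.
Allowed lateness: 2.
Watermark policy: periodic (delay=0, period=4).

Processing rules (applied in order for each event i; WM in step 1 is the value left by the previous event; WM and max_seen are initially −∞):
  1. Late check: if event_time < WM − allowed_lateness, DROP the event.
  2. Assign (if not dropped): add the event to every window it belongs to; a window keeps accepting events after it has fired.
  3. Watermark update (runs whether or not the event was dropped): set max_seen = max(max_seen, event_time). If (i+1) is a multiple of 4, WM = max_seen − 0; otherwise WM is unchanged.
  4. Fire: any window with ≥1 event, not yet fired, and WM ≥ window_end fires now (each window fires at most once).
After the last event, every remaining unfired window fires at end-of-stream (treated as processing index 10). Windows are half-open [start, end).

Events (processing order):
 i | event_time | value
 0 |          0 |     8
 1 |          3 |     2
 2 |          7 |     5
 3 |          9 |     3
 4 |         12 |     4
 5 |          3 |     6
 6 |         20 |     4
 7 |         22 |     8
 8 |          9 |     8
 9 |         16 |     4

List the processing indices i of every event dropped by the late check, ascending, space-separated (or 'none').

i=0 t=0 v=8: → [0,5); WM=−∞
i=1 t=3 v=2: → [0,8); WM=−∞
i=2 t=7 v=5: → [0,12); WM=−∞
i=3 t=9 v=3: → [0,14); WM=9
i=4 t=12 v=4: → [0,17); WM=9
i=5 t=3 v=6: DROP (t<9-2); WM=9
i=6 t=20 v=4: → [20,25); WM=9
i=7 t=22 v=8: → [20,27); WM=22
i=8 t=9 v=8: DROP (t<22-2); WM=22
i=9 t=16 v=4: DROP (t<22-2); WM=22

5 8 9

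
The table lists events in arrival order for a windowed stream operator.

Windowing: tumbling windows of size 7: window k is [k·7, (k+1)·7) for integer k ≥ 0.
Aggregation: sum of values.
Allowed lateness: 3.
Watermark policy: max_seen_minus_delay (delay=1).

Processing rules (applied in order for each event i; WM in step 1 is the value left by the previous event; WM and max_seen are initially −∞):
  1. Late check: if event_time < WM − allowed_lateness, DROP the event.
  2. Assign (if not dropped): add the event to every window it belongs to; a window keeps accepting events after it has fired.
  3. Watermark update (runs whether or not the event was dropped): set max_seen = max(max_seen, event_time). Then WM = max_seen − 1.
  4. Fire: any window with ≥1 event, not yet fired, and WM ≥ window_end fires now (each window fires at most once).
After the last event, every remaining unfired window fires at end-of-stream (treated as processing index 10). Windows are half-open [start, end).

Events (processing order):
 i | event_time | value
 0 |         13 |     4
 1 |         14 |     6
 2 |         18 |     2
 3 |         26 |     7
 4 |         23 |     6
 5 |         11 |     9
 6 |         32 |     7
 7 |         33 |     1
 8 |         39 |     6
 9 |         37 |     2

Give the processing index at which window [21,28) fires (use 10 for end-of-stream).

i=0 t=13 v=4: → [7,14); WM=12
i=1 t=14 v=6: → [14,21); WM=13
i=2 t=18 v=2: → [14,21); WM=17; [7,14) fires=4
i=3 t=26 v=7: → [21,28); WM=25; [14,21) fires=8
i=4 t=23 v=6: → [21,28); WM=25
i=5 t=11 v=9: DROP (t<25-3); WM=25
i=6 t=32 v=7: → [28,35); WM=31; [21,28) fires=13
i=7 t=33 v=1: → [28,35); WM=32
i=8 t=39 v=6: → [35,42); WM=38; [28,35) fires=8
i=9 t=37 v=2: → [35,42); WM=38

6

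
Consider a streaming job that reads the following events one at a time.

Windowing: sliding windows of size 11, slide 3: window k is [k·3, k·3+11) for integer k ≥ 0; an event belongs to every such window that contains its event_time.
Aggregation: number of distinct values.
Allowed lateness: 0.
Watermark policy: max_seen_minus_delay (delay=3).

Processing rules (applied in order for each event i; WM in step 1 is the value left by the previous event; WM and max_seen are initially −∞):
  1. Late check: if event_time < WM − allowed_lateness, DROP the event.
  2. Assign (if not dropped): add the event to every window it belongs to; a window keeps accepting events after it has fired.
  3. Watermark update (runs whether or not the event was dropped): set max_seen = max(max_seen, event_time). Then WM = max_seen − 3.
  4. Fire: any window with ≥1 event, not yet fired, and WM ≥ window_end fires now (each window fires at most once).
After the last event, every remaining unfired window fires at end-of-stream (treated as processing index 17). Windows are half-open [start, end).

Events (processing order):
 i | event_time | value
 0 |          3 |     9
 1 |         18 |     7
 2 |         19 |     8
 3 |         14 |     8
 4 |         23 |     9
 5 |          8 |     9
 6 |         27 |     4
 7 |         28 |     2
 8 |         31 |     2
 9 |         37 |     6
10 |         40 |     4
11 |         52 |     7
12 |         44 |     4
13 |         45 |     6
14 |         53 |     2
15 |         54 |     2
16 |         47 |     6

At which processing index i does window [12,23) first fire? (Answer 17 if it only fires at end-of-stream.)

6

i=0 t=3 v=9: → [3,14),[0,11); WM=0
i=1 t=18 v=7: → [18,29),[15,26),[12,23),[9,20); WM=15; [0,11) fires=1 [3,14) fires=1
i=2 t=19 v=8: → [18,29),[15,26),[12,23),[9,20); WM=16
i=3 t=14 v=8: DROP (t<16-0); WM=16
i=4 t=23 v=9: → [21,32),[18,29),[15,26); WM=20; [9,20) fires=2
i=5 t=8 v=9: DROP (t<20-0); WM=20
i=6 t=27 v=4: → [27,38),[24,35),[21,32),[18,29); WM=24; [12,23) fires=2
i=7 t=28 v=2: → [27,38),[24,35),[21,32),[18,29); WM=25
i=8 t=31 v=2: → [30,41),[27,38),[24,35),[21,32); WM=28; [15,26) fires=3
i=9 t=37 v=6: → [36,47),[33,44),[30,41),[27,38); WM=34; [18,29) fires=5 [21,32) fires=3
i=10 t=40 v=4: → [39,50),[36,47),[33,44),[30,41); WM=37; [24,35) fires=2
i=11 t=52 v=7: → [51,62),[48,59),[45,56),[42,53); WM=49; [27,38) fires=3 [30,41) fires=3 [33,44) fires=2 [36,47) fires=2
i=12 t=44 v=4: DROP (t<49-0); WM=49
i=13 t=45 v=6: DROP (t<49-0); WM=49
i=14 t=53 v=2: → [51,62),[48,59),[45,56); WM=50; [39,50) fires=1
i=15 t=54 v=2: → [54,65),[51,62),[48,59),[45,56); WM=51
i=16 t=47 v=6: DROP (t<51-0); WM=51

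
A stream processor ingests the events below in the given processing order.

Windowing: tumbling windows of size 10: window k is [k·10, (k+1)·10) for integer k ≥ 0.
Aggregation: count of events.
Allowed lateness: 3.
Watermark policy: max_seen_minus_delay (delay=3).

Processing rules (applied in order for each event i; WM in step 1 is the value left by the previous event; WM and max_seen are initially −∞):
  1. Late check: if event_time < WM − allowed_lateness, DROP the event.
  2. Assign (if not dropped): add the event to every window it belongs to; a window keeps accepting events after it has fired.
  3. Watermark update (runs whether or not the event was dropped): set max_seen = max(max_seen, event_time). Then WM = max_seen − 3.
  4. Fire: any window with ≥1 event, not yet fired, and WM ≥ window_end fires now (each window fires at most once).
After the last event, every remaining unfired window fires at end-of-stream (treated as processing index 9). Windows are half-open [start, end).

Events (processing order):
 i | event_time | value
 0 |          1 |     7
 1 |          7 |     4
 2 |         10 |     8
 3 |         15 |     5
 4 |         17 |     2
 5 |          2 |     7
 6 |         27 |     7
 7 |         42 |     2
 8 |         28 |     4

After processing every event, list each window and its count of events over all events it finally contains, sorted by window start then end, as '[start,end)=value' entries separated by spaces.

i=0 t=1 v=7: → [0,10); WM=-2
i=1 t=7 v=4: → [0,10); WM=4
i=2 t=10 v=8: → [10,20); WM=7
i=3 t=15 v=5: → [10,20); WM=12; [0,10) fires=2
i=4 t=17 v=2: → [10,20); WM=14
i=5 t=2 v=7: DROP (t<14-3); WM=14
i=6 t=27 v=7: → [20,30); WM=24; [10,20) fires=3
i=7 t=42 v=2: → [40,50); WM=39; [20,30) fires=1
i=8 t=28 v=4: DROP (t<39-3); WM=39

[0,10)=2 [10,20)=3 [20,30)=1 [40,50)=1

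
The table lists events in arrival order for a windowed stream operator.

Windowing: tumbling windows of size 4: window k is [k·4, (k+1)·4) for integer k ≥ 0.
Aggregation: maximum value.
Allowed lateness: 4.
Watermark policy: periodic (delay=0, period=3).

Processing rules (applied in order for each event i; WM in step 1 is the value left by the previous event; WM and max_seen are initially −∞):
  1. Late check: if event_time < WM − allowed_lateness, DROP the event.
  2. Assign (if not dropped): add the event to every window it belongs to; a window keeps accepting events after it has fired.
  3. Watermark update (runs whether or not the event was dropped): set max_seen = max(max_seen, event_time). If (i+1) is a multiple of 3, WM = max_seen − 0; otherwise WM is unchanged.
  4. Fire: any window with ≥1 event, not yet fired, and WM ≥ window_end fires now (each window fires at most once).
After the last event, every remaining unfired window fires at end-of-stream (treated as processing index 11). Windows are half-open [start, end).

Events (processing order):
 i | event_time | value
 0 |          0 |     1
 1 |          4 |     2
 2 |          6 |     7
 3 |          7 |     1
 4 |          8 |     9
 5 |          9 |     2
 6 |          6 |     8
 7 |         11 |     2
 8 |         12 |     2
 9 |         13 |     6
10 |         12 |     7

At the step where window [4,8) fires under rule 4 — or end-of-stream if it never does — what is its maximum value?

7

i=0 t=0 v=1: → [0,4); WM=−∞
i=1 t=4 v=2: → [4,8); WM=−∞
i=2 t=6 v=7: → [4,8); WM=6; [0,4) fires=1
i=3 t=7 v=1: → [4,8); WM=6
i=4 t=8 v=9: → [8,12); WM=6
i=5 t=9 v=2: → [8,12); WM=9; [4,8) fires=7
i=6 t=6 v=8: → [4,8); WM=9
i=7 t=11 v=2: → [8,12); WM=9
i=8 t=12 v=2: → [12,16); WM=12; [8,12) fires=9
i=9 t=13 v=6: → [12,16); WM=12
i=10 t=12 v=7: → [12,16); WM=12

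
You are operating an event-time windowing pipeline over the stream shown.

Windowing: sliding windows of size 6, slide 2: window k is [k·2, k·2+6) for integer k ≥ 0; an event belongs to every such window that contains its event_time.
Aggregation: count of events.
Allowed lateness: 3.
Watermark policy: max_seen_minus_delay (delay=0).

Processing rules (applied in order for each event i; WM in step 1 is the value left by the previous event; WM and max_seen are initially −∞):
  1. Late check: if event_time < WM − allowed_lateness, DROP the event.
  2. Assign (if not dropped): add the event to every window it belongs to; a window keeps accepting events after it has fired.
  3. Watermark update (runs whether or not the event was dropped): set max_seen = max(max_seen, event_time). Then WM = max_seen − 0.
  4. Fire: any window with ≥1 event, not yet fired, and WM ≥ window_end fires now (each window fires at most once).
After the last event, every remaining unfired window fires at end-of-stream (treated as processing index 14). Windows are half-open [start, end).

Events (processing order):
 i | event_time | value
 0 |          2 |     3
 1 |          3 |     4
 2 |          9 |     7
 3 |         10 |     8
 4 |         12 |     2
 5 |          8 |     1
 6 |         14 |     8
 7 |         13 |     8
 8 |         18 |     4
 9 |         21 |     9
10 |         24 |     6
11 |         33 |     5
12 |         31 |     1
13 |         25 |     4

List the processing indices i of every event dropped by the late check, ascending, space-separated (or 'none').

5 13

i=0 t=2 v=3: → [2,8),[0,6); WM=2
i=1 t=3 v=4: → [2,8),[0,6); WM=3
i=2 t=9 v=7: → [8,14),[6,12),[4,10); WM=9; [0,6) fires=2 [2,8) fires=2
i=3 t=10 v=8: → [10,16),[8,14),[6,12); WM=10; [4,10) fires=1
i=4 t=12 v=2: → [12,18),[10,16),[8,14); WM=12; [6,12) fires=2
i=5 t=8 v=1: DROP (t<12-3); WM=12
i=6 t=14 v=8: → [14,20),[12,18),[10,16); WM=14; [8,14) fires=3
i=7 t=13 v=8: → [12,18),[10,16),[8,14); WM=14
i=8 t=18 v=4: → [18,24),[16,22),[14,20); WM=18; [10,16) fires=4 [12,18) fires=3
i=9 t=21 v=9: → [20,26),[18,24),[16,22); WM=21; [14,20) fires=2
i=10 t=24 v=6: → [24,30),[22,28),[20,26); WM=24; [16,22) fires=2 [18,24) fires=2
i=11 t=33 v=5: → [32,38),[30,36),[28,34); WM=33; [20,26) fires=2 [22,28) fires=1 [24,30) fires=1
i=12 t=31 v=1: → [30,36),[28,34),[26,32); WM=33; [26,32) fires=1
i=13 t=25 v=4: DROP (t<33-3); WM=33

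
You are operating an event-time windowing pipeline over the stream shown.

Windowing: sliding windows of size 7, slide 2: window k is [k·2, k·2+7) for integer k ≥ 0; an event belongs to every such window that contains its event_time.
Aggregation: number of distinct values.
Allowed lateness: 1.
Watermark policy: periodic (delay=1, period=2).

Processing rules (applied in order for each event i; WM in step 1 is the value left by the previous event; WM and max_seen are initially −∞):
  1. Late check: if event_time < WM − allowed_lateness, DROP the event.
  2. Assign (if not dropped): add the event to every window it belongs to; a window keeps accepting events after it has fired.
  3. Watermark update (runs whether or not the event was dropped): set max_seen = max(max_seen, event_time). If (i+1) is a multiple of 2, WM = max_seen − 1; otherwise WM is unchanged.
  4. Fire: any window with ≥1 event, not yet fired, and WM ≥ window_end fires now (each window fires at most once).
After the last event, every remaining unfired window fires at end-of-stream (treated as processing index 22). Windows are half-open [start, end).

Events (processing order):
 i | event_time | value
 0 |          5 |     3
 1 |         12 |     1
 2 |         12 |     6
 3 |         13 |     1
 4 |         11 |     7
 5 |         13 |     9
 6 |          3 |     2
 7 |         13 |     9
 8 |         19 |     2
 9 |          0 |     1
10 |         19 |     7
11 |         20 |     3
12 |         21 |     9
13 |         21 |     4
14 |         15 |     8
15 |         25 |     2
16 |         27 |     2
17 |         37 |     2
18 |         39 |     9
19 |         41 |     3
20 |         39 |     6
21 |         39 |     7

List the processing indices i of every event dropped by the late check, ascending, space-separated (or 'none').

i=0 t=5 v=3: → [4,11),[2,9),[0,7); WM=−∞
i=1 t=12 v=1: → [12,19),[10,17),[8,15),[6,13); WM=11; [0,7) fires=1 [2,9) fires=1 [4,11) fires=1
i=2 t=12 v=6: → [12,19),[10,17),[8,15),[6,13); WM=11
i=3 t=13 v=1: → [12,19),[10,17),[8,15); WM=12
i=4 t=11 v=7: → [10,17),[8,15),[6,13); WM=12
i=5 t=13 v=9: → [12,19),[10,17),[8,15); WM=12
i=6 t=3 v=2: DROP (t<12-1); WM=12
i=7 t=13 v=9: → [12,19),[10,17),[8,15); WM=12
i=8 t=19 v=2: → [18,25),[16,23),[14,21); WM=12
i=9 t=0 v=1: DROP (t<12-1); WM=18; [6,13) fires=3 [8,15) fires=4 [10,17) fires=4
i=10 t=19 v=7: → [18,25),[16,23),[14,21); WM=18
i=11 t=20 v=3: → [20,27),[18,25),[16,23),[14,21); WM=19; [12,19) fires=3
i=12 t=21 v=9: → [20,27),[18,25),[16,23); WM=19
i=13 t=21 v=4: → [20,27),[18,25),[16,23); WM=20
i=14 t=15 v=8: DROP (t<20-1); WM=20
i=15 t=25 v=2: → [24,31),[22,29),[20,27); WM=24; [14,21) fires=3 [16,23) fires=5
i=16 t=27 v=2: → [26,33),[24,31),[22,29); WM=24
i=17 t=37 v=2: → [36,43),[34,41),[32,39); WM=36; [18,25) fires=5 [20,27) fires=4 [22,29) fires=1 [24,31) fires=1 [26,33) fires=1
i=18 t=39 v=9: → [38,45),[36,43),[34,41); WM=36
i=19 t=41 v=3: → [40,47),[38,45),[36,43); WM=40; [32,39) fires=1
i=20 t=39 v=6: → [38,45),[36,43),[34,41); WM=40
i=21 t=39 v=7: → [38,45),[36,43),[34,41); WM=40

6 9 14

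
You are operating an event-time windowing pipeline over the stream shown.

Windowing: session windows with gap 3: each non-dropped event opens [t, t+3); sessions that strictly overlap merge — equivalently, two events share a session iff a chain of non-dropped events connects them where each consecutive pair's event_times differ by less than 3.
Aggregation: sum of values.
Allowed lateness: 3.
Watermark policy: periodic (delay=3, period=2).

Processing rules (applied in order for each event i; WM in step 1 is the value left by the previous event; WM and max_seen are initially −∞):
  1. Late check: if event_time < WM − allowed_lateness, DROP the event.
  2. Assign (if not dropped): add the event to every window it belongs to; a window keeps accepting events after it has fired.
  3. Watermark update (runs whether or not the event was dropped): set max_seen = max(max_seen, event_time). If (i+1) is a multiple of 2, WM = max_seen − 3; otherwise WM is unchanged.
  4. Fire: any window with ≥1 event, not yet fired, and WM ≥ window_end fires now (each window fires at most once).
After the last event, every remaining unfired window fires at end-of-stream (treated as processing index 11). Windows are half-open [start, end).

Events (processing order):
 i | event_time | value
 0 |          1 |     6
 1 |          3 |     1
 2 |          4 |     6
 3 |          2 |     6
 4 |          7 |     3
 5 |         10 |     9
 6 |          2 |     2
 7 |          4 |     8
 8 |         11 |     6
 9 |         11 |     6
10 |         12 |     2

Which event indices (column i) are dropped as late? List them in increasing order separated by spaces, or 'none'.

6

i=0 t=1 v=6: → [1,4); WM=−∞
i=1 t=3 v=1: → [1,6); WM=0
i=2 t=4 v=6: → [1,7); WM=0
i=3 t=2 v=6: → [1,7); WM=1
i=4 t=7 v=3: → [7,10); WM=1
i=5 t=10 v=9: → [10,13); WM=7
i=6 t=2 v=2: DROP (t<7-3); WM=7
i=7 t=4 v=8: → [1,7); WM=7
i=8 t=11 v=6: → [10,14); WM=7
i=9 t=11 v=6: → [10,14); WM=8
i=10 t=12 v=2: → [10,15); WM=8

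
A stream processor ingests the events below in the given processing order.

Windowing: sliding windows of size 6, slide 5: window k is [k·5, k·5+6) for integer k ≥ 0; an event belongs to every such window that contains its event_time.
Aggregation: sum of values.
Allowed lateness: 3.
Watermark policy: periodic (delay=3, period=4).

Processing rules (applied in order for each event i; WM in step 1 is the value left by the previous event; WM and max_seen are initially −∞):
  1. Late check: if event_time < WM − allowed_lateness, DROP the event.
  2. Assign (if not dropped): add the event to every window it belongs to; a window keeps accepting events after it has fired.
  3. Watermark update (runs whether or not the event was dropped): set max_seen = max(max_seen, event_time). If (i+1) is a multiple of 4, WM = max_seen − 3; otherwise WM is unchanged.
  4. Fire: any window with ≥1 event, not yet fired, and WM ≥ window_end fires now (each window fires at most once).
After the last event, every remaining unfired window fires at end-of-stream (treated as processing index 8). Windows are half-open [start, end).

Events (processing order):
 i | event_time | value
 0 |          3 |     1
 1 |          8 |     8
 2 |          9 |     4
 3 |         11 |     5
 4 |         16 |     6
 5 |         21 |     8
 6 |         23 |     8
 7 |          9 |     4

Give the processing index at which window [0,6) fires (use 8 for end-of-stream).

i=0 t=3 v=1: → [0,6); WM=−∞
i=1 t=8 v=8: → [5,11); WM=−∞
i=2 t=9 v=4: → [5,11); WM=−∞
i=3 t=11 v=5: → [10,16); WM=8; [0,6) fires=1
i=4 t=16 v=6: → [15,21); WM=8
i=5 t=21 v=8: → [20,26); WM=8
i=6 t=23 v=8: → [20,26); WM=8
i=7 t=9 v=4: → [5,11); WM=20; [5,11) fires=16 [10,16) fires=5

3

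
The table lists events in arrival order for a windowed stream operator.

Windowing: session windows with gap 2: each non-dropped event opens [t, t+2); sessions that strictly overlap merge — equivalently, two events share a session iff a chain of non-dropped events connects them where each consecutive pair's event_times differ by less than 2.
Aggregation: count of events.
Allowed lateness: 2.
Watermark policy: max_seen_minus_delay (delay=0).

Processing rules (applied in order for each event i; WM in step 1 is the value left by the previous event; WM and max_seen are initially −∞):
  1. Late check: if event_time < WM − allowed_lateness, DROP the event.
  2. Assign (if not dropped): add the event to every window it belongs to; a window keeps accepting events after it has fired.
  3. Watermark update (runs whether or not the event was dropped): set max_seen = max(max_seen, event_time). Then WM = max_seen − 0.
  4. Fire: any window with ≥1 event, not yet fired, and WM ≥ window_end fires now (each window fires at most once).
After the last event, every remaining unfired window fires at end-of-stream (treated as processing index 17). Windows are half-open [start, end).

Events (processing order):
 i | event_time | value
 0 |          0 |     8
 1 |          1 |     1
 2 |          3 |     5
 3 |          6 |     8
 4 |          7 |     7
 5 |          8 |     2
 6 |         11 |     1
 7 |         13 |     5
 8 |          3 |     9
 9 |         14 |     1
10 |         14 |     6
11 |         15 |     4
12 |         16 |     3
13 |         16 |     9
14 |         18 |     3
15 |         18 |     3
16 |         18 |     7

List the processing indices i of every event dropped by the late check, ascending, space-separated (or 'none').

8

i=0 t=0 v=8: → [0,2); WM=0
i=1 t=1 v=1: → [0,3); WM=1
i=2 t=3 v=5: → [3,5); WM=3
i=3 t=6 v=8: → [6,8); WM=6
i=4 t=7 v=7: → [6,9); WM=7
i=5 t=8 v=2: → [6,10); WM=8
i=6 t=11 v=1: → [11,13); WM=11
i=7 t=13 v=5: → [13,15); WM=13
i=8 t=3 v=9: DROP (t<13-2); WM=13
i=9 t=14 v=1: → [13,16); WM=14
i=10 t=14 v=6: → [13,16); WM=14
i=11 t=15 v=4: → [13,17); WM=15
i=12 t=16 v=3: → [13,18); WM=16
i=13 t=16 v=9: → [13,18); WM=16
i=14 t=18 v=3: → [18,20); WM=18
i=15 t=18 v=3: → [18,20); WM=18
i=16 t=18 v=7: → [18,20); WM=18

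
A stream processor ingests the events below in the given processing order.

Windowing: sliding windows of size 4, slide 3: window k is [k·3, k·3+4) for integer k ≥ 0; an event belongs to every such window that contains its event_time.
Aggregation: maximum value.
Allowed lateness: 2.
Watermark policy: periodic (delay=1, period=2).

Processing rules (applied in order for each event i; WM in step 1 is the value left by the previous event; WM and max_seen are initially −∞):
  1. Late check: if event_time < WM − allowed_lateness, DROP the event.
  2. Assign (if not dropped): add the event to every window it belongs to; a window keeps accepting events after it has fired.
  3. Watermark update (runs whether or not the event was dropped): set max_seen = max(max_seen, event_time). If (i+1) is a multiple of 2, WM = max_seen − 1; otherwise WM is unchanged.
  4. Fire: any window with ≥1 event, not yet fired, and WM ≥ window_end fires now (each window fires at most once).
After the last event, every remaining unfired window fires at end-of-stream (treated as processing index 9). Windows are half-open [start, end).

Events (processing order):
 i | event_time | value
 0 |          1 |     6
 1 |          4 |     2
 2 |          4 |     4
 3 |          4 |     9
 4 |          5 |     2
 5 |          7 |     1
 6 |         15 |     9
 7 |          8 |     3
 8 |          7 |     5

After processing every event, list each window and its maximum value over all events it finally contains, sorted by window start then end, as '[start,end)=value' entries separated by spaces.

[0,4)=6 [3,7)=9 [6,10)=3 [12,16)=9 [15,19)=9

i=0 t=1 v=6: → [0,4); WM=−∞
i=1 t=4 v=2: → [3,7); WM=3
i=2 t=4 v=4: → [3,7); WM=3
i=3 t=4 v=9: → [3,7); WM=3
i=4 t=5 v=2: → [3,7); WM=3
i=5 t=7 v=1: → [6,10); WM=6; [0,4) fires=6
i=6 t=15 v=9: → [15,19),[12,16); WM=6
i=7 t=8 v=3: → [6,10); WM=14; [3,7) fires=9 [6,10) fires=3
i=8 t=7 v=5: DROP (t<14-2); WM=14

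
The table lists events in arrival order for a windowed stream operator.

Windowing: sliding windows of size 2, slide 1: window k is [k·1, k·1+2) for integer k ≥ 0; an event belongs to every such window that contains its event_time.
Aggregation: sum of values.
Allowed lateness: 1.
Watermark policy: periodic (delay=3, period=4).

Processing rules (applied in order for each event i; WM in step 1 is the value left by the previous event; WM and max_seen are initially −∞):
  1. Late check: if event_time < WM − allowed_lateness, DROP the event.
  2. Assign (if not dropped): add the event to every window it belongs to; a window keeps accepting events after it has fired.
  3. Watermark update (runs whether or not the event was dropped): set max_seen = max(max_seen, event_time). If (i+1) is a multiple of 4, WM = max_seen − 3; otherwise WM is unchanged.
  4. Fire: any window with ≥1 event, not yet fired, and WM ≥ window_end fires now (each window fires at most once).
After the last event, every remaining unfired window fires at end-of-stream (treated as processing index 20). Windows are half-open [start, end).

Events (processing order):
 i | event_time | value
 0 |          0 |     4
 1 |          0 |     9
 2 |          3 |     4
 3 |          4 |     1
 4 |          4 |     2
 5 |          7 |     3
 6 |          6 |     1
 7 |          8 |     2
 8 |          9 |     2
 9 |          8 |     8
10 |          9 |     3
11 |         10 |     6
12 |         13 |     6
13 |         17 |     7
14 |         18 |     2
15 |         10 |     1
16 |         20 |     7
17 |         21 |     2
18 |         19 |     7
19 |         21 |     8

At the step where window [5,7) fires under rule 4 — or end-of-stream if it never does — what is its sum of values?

i=0 t=0 v=4: → [0,2); WM=−∞
i=1 t=0 v=9: → [0,2); WM=−∞
i=2 t=3 v=4: → [3,5),[2,4); WM=−∞
i=3 t=4 v=1: → [4,6),[3,5); WM=1
i=4 t=4 v=2: → [4,6),[3,5); WM=1
i=5 t=7 v=3: → [7,9),[6,8); WM=1
i=6 t=6 v=1: → [6,8),[5,7); WM=1
i=7 t=8 v=2: → [8,10),[7,9); WM=5; [0,2) fires=13 [2,4) fires=4 [3,5) fires=7
i=8 t=9 v=2: → [9,11),[8,10); WM=5
i=9 t=8 v=8: → [8,10),[7,9); WM=5
i=10 t=9 v=3: → [9,11),[8,10); WM=5
i=11 t=10 v=6: → [10,12),[9,11); WM=7; [4,6) fires=3 [5,7) fires=1
i=12 t=13 v=6: → [13,15),[12,14); WM=7
i=13 t=17 v=7: → [17,19),[16,18); WM=7
i=14 t=18 v=2: → [18,20),[17,19); WM=7
i=15 t=10 v=1: → [10,12),[9,11); WM=15; [6,8) fires=4 [7,9) fires=13 [8,10) fires=15 [9,11) fires=12 [10,12) fires=7 [12,14) fires=6 [13,15) fires=6
i=16 t=20 v=7: → [20,22),[19,21); WM=15
i=17 t=21 v=2: → [21,23),[20,22); WM=15
i=18 t=19 v=7: → [19,21),[18,20); WM=15
i=19 t=21 v=8: → [21,23),[20,22); WM=18; [16,18) fires=7

1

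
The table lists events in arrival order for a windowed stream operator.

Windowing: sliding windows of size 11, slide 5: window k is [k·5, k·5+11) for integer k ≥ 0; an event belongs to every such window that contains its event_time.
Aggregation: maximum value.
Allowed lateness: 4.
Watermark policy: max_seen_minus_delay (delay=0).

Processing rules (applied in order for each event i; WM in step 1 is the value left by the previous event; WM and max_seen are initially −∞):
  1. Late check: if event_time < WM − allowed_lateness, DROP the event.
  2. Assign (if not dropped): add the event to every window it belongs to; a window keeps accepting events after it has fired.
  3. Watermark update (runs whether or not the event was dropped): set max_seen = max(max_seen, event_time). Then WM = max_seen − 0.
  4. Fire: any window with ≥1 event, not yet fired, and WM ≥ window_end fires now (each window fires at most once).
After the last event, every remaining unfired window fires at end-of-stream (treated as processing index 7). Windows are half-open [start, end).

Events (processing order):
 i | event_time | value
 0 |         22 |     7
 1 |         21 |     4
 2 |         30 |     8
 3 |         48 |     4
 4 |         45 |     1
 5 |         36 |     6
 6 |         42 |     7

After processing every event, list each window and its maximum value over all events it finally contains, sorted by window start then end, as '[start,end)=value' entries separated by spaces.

i=0 t=22 v=7: → [20,31),[15,26); WM=22
i=1 t=21 v=4: → [20,31),[15,26); WM=22
i=2 t=30 v=8: → [30,41),[25,36),[20,31); WM=30; [15,26) fires=7
i=3 t=48 v=4: → [45,56),[40,51); WM=48; [20,31) fires=8 [25,36) fires=8 [30,41) fires=8
i=4 t=45 v=1: → [45,56),[40,51),[35,46); WM=48; [35,46) fires=1
i=5 t=36 v=6: DROP (t<48-4); WM=48
i=6 t=42 v=7: DROP (t<48-4); WM=48

[15,26)=7 [20,31)=8 [25,36)=8 [30,41)=8 [35,46)=1 [40,51)=4 [45,56)=4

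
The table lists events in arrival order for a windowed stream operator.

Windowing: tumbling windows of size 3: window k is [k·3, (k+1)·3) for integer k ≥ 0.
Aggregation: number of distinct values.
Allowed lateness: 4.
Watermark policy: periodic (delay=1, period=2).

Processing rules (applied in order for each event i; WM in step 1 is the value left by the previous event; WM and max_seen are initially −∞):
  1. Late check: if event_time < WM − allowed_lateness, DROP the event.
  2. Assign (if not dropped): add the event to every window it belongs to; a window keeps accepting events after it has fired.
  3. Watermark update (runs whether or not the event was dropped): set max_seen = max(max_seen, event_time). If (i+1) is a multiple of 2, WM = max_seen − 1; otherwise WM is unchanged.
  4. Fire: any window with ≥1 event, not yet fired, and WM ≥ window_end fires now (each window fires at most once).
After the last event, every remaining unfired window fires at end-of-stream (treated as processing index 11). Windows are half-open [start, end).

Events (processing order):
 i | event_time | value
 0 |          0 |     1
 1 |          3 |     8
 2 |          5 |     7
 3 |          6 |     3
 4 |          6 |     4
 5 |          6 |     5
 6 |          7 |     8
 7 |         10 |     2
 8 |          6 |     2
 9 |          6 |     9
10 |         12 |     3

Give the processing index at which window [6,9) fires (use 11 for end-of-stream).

7

i=0 t=0 v=1: → [0,3); WM=−∞
i=1 t=3 v=8: → [3,6); WM=2
i=2 t=5 v=7: → [3,6); WM=2
i=3 t=6 v=3: → [6,9); WM=5; [0,3) fires=1
i=4 t=6 v=4: → [6,9); WM=5
i=5 t=6 v=5: → [6,9); WM=5
i=6 t=7 v=8: → [6,9); WM=5
i=7 t=10 v=2: → [9,12); WM=9; [3,6) fires=2 [6,9) fires=4
i=8 t=6 v=2: → [6,9); WM=9
i=9 t=6 v=9: → [6,9); WM=9
i=10 t=12 v=3: → [12,15); WM=9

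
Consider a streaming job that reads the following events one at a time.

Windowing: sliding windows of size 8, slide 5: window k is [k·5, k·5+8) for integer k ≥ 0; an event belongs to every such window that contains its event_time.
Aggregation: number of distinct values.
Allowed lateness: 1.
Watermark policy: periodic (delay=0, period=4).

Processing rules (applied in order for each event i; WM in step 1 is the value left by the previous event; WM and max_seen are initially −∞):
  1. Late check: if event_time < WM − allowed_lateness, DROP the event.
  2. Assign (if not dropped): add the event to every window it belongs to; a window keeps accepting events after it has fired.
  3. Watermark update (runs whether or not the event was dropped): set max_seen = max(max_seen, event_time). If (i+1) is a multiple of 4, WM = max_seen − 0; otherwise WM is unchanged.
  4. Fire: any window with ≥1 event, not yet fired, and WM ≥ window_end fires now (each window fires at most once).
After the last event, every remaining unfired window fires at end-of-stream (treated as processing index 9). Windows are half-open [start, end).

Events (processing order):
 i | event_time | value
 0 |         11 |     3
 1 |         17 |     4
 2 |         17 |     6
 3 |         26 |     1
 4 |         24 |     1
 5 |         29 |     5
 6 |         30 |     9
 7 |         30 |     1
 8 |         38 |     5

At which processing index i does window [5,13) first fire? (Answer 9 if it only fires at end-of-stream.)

3

i=0 t=11 v=3: → [10,18),[5,13); WM=−∞
i=1 t=17 v=4: → [15,23),[10,18); WM=−∞
i=2 t=17 v=6: → [15,23),[10,18); WM=−∞
i=3 t=26 v=1: → [25,33),[20,28); WM=26; [5,13) fires=1 [10,18) fires=3 [15,23) fires=2
i=4 t=24 v=1: DROP (t<26-1); WM=26
i=5 t=29 v=5: → [25,33); WM=26
i=6 t=30 v=9: → [30,38),[25,33); WM=26
i=7 t=30 v=1: → [30,38),[25,33); WM=30; [20,28) fires=1
i=8 t=38 v=5: → [35,43); WM=30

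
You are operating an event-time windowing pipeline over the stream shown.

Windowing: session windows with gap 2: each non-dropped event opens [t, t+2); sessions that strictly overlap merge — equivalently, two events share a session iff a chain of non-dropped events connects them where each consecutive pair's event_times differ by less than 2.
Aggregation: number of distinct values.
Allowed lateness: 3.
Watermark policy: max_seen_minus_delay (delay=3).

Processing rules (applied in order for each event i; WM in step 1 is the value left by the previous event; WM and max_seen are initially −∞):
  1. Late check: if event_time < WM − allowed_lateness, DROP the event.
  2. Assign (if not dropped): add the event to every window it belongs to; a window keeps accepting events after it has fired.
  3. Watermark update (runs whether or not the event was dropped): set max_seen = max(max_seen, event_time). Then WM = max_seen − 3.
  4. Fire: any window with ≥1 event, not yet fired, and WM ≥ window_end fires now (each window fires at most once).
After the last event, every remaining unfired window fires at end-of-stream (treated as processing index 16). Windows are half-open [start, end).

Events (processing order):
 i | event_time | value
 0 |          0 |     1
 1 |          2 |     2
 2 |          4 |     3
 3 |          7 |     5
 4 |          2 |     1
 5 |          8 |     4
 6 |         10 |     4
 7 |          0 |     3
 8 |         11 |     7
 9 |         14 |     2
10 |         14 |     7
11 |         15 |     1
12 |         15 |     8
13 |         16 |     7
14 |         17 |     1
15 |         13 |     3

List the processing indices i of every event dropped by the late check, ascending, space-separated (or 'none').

i=0 t=0 v=1: → [0,2); WM=-3
i=1 t=2 v=2: → [2,4); WM=-1
i=2 t=4 v=3: → [4,6); WM=1
i=3 t=7 v=5: → [7,9); WM=4
i=4 t=2 v=1: → [2,4); WM=4
i=5 t=8 v=4: → [7,10); WM=5
i=6 t=10 v=4: → [10,12); WM=7
i=7 t=0 v=3: DROP (t<7-3); WM=7
i=8 t=11 v=7: → [10,13); WM=8
i=9 t=14 v=2: → [14,16); WM=11
i=10 t=14 v=7: → [14,16); WM=11
i=11 t=15 v=1: → [14,17); WM=12
i=12 t=15 v=8: → [14,17); WM=12
i=13 t=16 v=7: → [14,18); WM=13
i=14 t=17 v=1: → [14,19); WM=14
i=15 t=13 v=3: → [13,19); WM=14

7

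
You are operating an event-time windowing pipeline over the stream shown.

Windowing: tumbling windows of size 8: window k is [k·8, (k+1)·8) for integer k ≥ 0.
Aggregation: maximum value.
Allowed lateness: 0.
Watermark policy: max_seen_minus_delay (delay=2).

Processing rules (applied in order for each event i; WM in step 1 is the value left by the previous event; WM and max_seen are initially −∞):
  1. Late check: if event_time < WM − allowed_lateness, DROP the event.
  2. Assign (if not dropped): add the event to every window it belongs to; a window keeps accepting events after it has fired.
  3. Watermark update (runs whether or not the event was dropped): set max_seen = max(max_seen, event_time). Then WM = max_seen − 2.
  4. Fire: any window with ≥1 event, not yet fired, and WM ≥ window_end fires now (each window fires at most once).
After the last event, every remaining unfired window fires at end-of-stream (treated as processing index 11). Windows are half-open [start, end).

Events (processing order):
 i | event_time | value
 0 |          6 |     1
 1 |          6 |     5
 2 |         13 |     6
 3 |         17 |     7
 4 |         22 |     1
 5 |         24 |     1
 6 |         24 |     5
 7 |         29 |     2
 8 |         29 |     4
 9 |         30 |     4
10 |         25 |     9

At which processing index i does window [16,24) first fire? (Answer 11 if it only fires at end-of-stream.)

i=0 t=6 v=1: → [0,8); WM=4
i=1 t=6 v=5: → [0,8); WM=4
i=2 t=13 v=6: → [8,16); WM=11; [0,8) fires=5
i=3 t=17 v=7: → [16,24); WM=15
i=4 t=22 v=1: → [16,24); WM=20; [8,16) fires=6
i=5 t=24 v=1: → [24,32); WM=22
i=6 t=24 v=5: → [24,32); WM=22
i=7 t=29 v=2: → [24,32); WM=27; [16,24) fires=7
i=8 t=29 v=4: → [24,32); WM=27
i=9 t=30 v=4: → [24,32); WM=28
i=10 t=25 v=9: DROP (t<28-0); WM=28

7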